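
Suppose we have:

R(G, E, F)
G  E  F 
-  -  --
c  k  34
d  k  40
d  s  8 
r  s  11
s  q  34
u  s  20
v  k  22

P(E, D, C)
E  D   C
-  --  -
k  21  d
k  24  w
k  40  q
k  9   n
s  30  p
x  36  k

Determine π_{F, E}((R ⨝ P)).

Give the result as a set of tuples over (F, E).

R ⋈ P (natural join on E): {(c, k, 34, 21, d), (c, k, 34, 24, w), (c, k, 34, 40, q), (c, k, 34, 9, n), (d, k, 40, 21, d), (d, k, 40, 24, w), (d, k, 40, 40, q), (d, k, 40, 9, n), (d, s, 8, 30, p), (r, s, 11, 30, p), (u, s, 20, 30, p), (v, k, 22, 21, d), (v, k, 22, 24, w), (v, k, 22, 40, q), (v, k, 22, 9, n)}
π[F, E]: project onto (F, E) (9 duplicate(s) eliminated) → {(11, s), (20, s), (22, k), (34, k), (40, k), (8, s)}

{(11, s), (20, s), (22, k), (34, k), (40, k), (8, s)}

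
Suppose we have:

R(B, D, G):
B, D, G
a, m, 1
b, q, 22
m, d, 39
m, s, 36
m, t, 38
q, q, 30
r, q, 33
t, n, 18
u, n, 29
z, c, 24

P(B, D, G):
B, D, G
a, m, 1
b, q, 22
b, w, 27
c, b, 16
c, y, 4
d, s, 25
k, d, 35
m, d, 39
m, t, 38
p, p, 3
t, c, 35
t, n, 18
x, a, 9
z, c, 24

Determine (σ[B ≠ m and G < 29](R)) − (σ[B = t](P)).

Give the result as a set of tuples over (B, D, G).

{(a, m, 1), (b, q, 22), (z, c, 24)}

Apply σ_{B ≠ m and G < 29}; surviving tuples: {(a, m, 1), (b, q, 22), (t, n, 18), (z, c, 24)}
Apply σ_{B = t}; surviving tuples: {(t, c, 35), (t, n, 18)}
Difference: {(a, m, 1), (b, q, 22), (t, n, 18), (z, c, 24)} with {(t, c, 35), (t, n, 18)} → {(a, m, 1), (b, q, 22), (z, c, 24)}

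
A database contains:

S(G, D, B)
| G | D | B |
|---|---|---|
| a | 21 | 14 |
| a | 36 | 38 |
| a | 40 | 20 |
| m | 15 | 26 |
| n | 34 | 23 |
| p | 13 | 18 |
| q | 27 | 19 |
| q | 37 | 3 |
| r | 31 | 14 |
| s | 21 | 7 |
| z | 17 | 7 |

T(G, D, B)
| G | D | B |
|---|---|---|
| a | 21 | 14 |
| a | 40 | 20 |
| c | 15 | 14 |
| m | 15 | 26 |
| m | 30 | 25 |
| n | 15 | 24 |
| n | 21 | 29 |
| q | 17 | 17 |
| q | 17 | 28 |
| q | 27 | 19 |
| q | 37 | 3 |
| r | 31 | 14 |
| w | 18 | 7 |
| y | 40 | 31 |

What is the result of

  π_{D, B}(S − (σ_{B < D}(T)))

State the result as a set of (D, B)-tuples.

σ[B < D]: keep tuples satisfying B < D → {(a, 21, 14), (a, 40, 20), (c, 15, 14), (m, 30, 25), (q, 27, 19), (q, 37, 3), (r, 31, 14), (w, 18, 7), (y, 40, 31)}
Set difference of the two operands is {(a, 36, 38), (m, 15, 26), (n, 34, 23), (p, 13, 18), (s, 21, 7), (z, 17, 7)}.
Projecting to D, B: {(13, 18), (15, 26), (17, 7), (21, 7), (34, 23), (36, 38)}

{(13, 18), (15, 26), (17, 7), (21, 7), (34, 23), (36, 38)}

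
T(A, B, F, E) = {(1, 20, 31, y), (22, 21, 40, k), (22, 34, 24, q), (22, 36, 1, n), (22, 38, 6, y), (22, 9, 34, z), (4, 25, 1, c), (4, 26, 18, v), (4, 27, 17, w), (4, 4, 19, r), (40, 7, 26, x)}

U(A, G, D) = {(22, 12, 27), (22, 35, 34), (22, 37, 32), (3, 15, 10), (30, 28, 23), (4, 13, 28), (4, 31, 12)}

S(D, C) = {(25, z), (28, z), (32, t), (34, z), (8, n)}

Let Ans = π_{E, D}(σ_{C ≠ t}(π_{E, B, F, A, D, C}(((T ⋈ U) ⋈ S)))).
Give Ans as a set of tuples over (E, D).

T ⋈ U (natural join on A): {(22, 21, 40, k, 12, 27), (22, 21, 40, k, 35, 34), (22, 21, 40, k, 37, 32), (22, 34, 24, q, 12, 27), (22, 34, 24, q, 35, 34), (22, 34, 24, q, 37, 32), (22, 36, 1, n, 12, 27), (22, 36, 1, n, 35, 34), (22, 36, 1, n, 37, 32), (22, 38, 6, y, 12, 27), (22, 38, 6, y, 35, 34), (22, 38, 6, y, 37, 32), (22, 9, 34, z, 12, 27), (22, 9, 34, z, 35, 34), (22, 9, 34, z, 37, 32), (4, 25, 1, c, 13, 28), (4, 25, 1, c, 31, 12), (4, 26, 18, v, 13, 28), (4, 26, 18, v, 31, 12), (4, 27, 17, w, 13, 28), (4, 27, 17, w, 31, 12), (4, 4, 19, r, 13, 28), (4, 4, 19, r, 31, 12)}
(T ⋈ U) ⋈ S (natural join on D): {(22, 21, 40, k, 35, 34, z), (22, 21, 40, k, 37, 32, t), (22, 34, 24, q, 35, 34, z), (22, 34, 24, q, 37, 32, t), (22, 36, 1, n, 35, 34, z), (22, 36, 1, n, 37, 32, t), (22, 38, 6, y, 35, 34, z), (22, 38, 6, y, 37, 32, t), (22, 9, 34, z, 35, 34, z), (22, 9, 34, z, 37, 32, t), (4, 25, 1, c, 13, 28, z), (4, 26, 18, v, 13, 28, z), (4, 27, 17, w, 13, 28, z), (4, 4, 19, r, 13, 28, z)}
π_{E, B, F, A, D, C} gives {(c, 25, 1, 4, 28, z), (k, 21, 40, 22, 32, t), (k, 21, 40, 22, 34, z), (n, 36, 1, 22, 32, t), (n, 36, 1, 22, 34, z), (q, 34, 24, 22, 32, t), (q, 34, 24, 22, 34, z), (r, 4, 19, 4, 28, z), (v, 26, 18, 4, 28, z), (w, 27, 17, 4, 28, z), (y, 38, 6, 22, 32, t), (y, 38, 6, 22, 34, z), (z, 9, 34, 22, 32, t), (z, 9, 34, 22, 34, z)}.
Apply σ_{C ≠ t}; surviving tuples: {(c, 25, 1, 4, 28, z), (k, 21, 40, 22, 34, z), (n, 36, 1, 22, 34, z), (q, 34, 24, 22, 34, z), (r, 4, 19, 4, 28, z), (v, 26, 18, 4, 28, z), (w, 27, 17, 4, 28, z), (y, 38, 6, 22, 34, z), (z, 9, 34, 22, 34, z)}
π_{E, D} gives {(c, 28), (k, 34), (n, 34), (q, 34), (r, 28), (v, 28), (w, 28), (y, 34), (z, 34)}.

{(c, 28), (k, 34), (n, 34), (q, 34), (r, 28), (v, 28), (w, 28), (y, 34), (z, 34)}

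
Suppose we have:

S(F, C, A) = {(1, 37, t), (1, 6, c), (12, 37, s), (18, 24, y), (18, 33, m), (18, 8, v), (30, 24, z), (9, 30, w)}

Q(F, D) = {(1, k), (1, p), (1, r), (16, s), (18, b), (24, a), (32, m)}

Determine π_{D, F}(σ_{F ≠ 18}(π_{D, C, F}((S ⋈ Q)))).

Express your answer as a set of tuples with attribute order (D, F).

Joining S and Q on F yields {(1, 37, t, k), (1, 37, t, p), (1, 37, t, r), (1, 6, c, k), (1, 6, c, p), (1, 6, c, r), (18, 24, y, b), (18, 33, m, b), (18, 8, v, b)}.
π[D, C, F]: project onto (D, C, F) → {(b, 24, 18), (b, 33, 18), (b, 8, 18), (k, 37, 1), (k, 6, 1), (p, 37, 1), (p, 6, 1), (r, 37, 1), (r, 6, 1)}
Selection F ≠ 18: {(k, 37, 1), (k, 6, 1), (p, 37, 1), (p, 6, 1), (r, 37, 1), (r, 6, 1)}
π[D, F]: project onto (D, F) (3 duplicate(s) eliminated) → {(k, 1), (p, 1), (r, 1)}

{(k, 1), (p, 1), (r, 1)}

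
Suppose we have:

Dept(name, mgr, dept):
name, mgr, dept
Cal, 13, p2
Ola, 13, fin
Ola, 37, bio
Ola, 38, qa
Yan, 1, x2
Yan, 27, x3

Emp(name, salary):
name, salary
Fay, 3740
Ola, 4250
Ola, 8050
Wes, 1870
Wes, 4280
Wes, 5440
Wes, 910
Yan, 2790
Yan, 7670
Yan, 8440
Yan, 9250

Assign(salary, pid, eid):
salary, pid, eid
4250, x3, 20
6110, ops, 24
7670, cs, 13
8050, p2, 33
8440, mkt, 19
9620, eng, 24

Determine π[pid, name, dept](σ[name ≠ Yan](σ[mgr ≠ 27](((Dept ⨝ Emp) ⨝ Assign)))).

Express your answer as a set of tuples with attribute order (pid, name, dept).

{(p2, Ola, bio), (p2, Ola, fin), (p2, Ola, qa), (x3, Ola, bio), (x3, Ola, fin), (x3, Ola, qa)}

Natural join on name: {(Ola, 13, fin, 4250), (Ola, 13, fin, 8050), (Ola, 37, bio, 4250), (Ola, 37, bio, 8050), (Ola, 38, qa, 4250), (Ola, 38, qa, 8050), (Yan, 1, x2, 2790), (Yan, 1, x2, 7670), (Yan, 1, x2, 8440), (Yan, 1, x2, 9250), (Yan, 27, x3, 2790), (Yan, 27, x3, 7670), (Yan, 27, x3, 8440), (Yan, 27, x3, 9250)}
Natural join on salary: {(Ola, 13, fin, 4250, x3, 20), (Ola, 13, fin, 8050, p2, 33), (Ola, 37, bio, 4250, x3, 20), (Ola, 37, bio, 8050, p2, 33), (Ola, 38, qa, 4250, x3, 20), (Ola, 38, qa, 8050, p2, 33), (Yan, 1, x2, 7670, cs, 13), (Yan, 1, x2, 8440, mkt, 19), (Yan, 27, x3, 7670, cs, 13), (Yan, 27, x3, 8440, mkt, 19)}
Apply σ_{mgr ≠ 27}; surviving tuples: {(Ola, 13, fin, 4250, x3, 20), (Ola, 13, fin, 8050, p2, 33), (Ola, 37, bio, 4250, x3, 20), (Ola, 37, bio, 8050, p2, 33), (Ola, 38, qa, 4250, x3, 20), (Ola, 38, qa, 8050, p2, 33), (Yan, 1, x2, 7670, cs, 13), (Yan, 1, x2, 8440, mkt, 19)}
Apply σ_{name ≠ Yan}; surviving tuples: {(Ola, 13, fin, 4250, x3, 20), (Ola, 13, fin, 8050, p2, 33), (Ola, 37, bio, 4250, x3, 20), (Ola, 37, bio, 8050, p2, 33), (Ola, 38, qa, 4250, x3, 20), (Ola, 38, qa, 8050, p2, 33)}
Projecting to pid, name, dept: {(p2, Ola, bio), (p2, Ola, fin), (p2, Ola, qa), (x3, Ola, bio), (x3, Ola, fin), (x3, Ola, qa)}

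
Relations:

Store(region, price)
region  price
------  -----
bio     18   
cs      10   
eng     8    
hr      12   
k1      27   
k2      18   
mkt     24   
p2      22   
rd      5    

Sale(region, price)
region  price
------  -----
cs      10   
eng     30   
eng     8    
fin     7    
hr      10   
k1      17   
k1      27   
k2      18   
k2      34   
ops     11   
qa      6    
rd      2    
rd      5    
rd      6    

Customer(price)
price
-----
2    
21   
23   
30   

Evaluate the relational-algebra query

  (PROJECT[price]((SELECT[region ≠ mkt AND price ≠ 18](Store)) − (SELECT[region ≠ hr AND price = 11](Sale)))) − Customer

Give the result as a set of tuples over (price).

{10, 12, 22, 27, 5, 8}

Selection region ≠ mkt AND price ≠ 18: {(cs, 10), (eng, 8), (hr, 12), (k1, 27), (p2, 22), (rd, 5)}
Selection region ≠ hr AND price = 11: {(ops, 11)}
Set difference of the two operands is {(cs, 10), (eng, 8), (hr, 12), (k1, 27), (p2, 22), (rd, 5)}.
Projecting to price: {10, 12, 22, 27, 5, 8}
Set difference of the two operands is {10, 12, 22, 27, 5, 8}.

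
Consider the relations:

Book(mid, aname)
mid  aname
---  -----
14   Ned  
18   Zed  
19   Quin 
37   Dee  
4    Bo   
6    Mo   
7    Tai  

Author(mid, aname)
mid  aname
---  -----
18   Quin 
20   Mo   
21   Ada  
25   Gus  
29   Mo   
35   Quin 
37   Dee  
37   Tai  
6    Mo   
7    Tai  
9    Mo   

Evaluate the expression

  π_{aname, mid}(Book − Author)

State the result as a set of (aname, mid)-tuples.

{(Bo, 4), (Ned, 14), (Quin, 19), (Zed, 18)}

Taking the difference: {(14, Ned), (18, Zed), (19, Quin), (4, Bo)}
Keep only column(s) aname, mid: {(Bo, 4), (Ned, 14), (Quin, 19), (Zed, 18)}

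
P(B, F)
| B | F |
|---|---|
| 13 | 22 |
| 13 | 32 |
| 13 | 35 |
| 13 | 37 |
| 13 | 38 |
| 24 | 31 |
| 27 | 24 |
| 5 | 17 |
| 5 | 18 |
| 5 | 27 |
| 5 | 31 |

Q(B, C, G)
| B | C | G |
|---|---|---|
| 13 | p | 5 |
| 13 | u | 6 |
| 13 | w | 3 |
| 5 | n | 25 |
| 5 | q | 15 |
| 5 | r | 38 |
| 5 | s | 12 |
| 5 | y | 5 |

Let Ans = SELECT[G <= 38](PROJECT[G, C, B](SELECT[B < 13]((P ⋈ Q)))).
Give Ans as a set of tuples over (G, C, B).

{(12, s, 5), (15, q, 5), (25, n, 5), (38, r, 5), (5, y, 5)}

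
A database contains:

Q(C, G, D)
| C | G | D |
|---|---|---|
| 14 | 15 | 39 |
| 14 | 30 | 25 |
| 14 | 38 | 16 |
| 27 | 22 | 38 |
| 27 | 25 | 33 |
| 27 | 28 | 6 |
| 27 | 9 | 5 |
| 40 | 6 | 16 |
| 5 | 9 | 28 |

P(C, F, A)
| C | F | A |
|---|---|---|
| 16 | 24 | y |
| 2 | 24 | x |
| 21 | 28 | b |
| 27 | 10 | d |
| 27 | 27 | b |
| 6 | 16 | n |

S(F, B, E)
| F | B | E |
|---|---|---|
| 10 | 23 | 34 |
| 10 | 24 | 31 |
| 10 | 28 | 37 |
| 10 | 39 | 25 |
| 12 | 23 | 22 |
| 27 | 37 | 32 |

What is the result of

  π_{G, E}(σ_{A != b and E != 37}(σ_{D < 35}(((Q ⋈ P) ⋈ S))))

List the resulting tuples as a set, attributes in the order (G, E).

Q ⋈ P (natural join on C): {(27, 22, 38, 10, d), (27, 22, 38, 27, b), (27, 25, 33, 10, d), (27, 25, 33, 27, b), (27, 28, 6, 10, d), (27, 28, 6, 27, b), (27, 9, 5, 10, d), (27, 9, 5, 27, b)}
(Q ⋈ P) ⋈ S (natural join on F): {(27, 22, 38, 10, d, 23, 34), (27, 22, 38, 10, d, 24, 31), (27, 22, 38, 10, d, 28, 37), (27, 22, 38, 10, d, 39, 25), (27, 22, 38, 27, b, 37, 32), (27, 25, 33, 10, d, 23, 34), (27, 25, 33, 10, d, 24, 31), (27, 25, 33, 10, d, 28, 37), (27, 25, 33, 10, d, 39, 25), (27, 25, 33, 27, b, 37, 32), (27, 28, 6, 10, d, 23, 34), (27, 28, 6, 10, d, 24, 31), (27, 28, 6, 10, d, 28, 37), (27, 28, 6, 10, d, 39, 25), (27, 28, 6, 27, b, 37, 32), (27, 9, 5, 10, d, 23, 34), (27, 9, 5, 10, d, 24, 31), (27, 9, 5, 10, d, 28, 37), (27, 9, 5, 10, d, 39, 25), (27, 9, 5, 27, b, 37, 32)}
Selection D < 35: {(27, 25, 33, 10, d, 23, 34), (27, 25, 33, 10, d, 24, 31), (27, 25, 33, 10, d, 28, 37), (27, 25, 33, 10, d, 39, 25), (27, 25, 33, 27, b, 37, 32), (27, 28, 6, 10, d, 23, 34), (27, 28, 6, 10, d, 24, 31), (27, 28, 6, 10, d, 28, 37), (27, 28, 6, 10, d, 39, 25), (27, 28, 6, 27, b, 37, 32), (27, 9, 5, 10, d, 23, 34), (27, 9, 5, 10, d, 24, 31), (27, 9, 5, 10, d, 28, 37), (27, 9, 5, 10, d, 39, 25), (27, 9, 5, 27, b, 37, 32)}
Selection A != b and E != 37: {(27, 25, 33, 10, d, 23, 34), (27, 25, 33, 10, d, 24, 31), (27, 25, 33, 10, d, 39, 25), (27, 28, 6, 10, d, 23, 34), (27, 28, 6, 10, d, 24, 31), (27, 28, 6, 10, d, 39, 25), (27, 9, 5, 10, d, 23, 34), (27, 9, 5, 10, d, 24, 31), (27, 9, 5, 10, d, 39, 25)}
Keep only column(s) G, E: {(25, 25), (25, 31), (25, 34), (28, 25), (28, 31), (28, 34), (9, 25), (9, 31), (9, 34)}

{(25, 25), (25, 31), (25, 34), (28, 25), (28, 31), (28, 34), (9, 25), (9, 31), (9, 34)}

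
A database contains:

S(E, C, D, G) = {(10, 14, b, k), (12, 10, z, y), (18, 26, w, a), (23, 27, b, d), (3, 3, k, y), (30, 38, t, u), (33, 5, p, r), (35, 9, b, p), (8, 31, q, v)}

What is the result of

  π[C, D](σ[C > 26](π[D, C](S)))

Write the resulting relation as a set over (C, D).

{(27, b), (31, q), (38, t)}

π[D, C]: project onto (D, C) → {(b, 14), (b, 27), (b, 9), (k, 3), (p, 5), (q, 31), (t, 38), (w, 26), (z, 10)}
Apply σ_{C > 26}; surviving tuples: {(b, 27), (q, 31), (t, 38)}
π[C, D]: project onto (C, D) → {(27, b), (31, q), (38, t)}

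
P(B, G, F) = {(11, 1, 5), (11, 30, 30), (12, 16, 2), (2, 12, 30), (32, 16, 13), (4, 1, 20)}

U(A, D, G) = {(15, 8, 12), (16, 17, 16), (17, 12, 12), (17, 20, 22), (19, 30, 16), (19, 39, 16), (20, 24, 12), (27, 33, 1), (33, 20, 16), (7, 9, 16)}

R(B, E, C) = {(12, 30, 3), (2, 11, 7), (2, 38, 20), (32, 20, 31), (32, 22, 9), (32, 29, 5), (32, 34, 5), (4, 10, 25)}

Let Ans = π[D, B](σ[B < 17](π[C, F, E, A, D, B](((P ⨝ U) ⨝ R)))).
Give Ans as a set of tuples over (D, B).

{(12, 2), (17, 12), (20, 12), (24, 2), (30, 12), (33, 4), (39, 12), (8, 2), (9, 12)}

Joining P and U on G yields {(11, 1, 5, 27, 33), (12, 16, 2, 16, 17), (12, 16, 2, 19, 30), (12, 16, 2, 19, 39), (12, 16, 2, 33, 20), (12, 16, 2, 7, 9), (2, 12, 30, 15, 8), (2, 12, 30, 17, 12), (2, 12, 30, 20, 24), (32, 16, 13, 16, 17), (32, 16, 13, 19, 30), (32, 16, 13, 19, 39), (32, 16, 13, 33, 20), (32, 16, 13, 7, 9), (4, 1, 20, 27, 33)}.
Joining (P ⨝ U) and R on B yields {(12, 16, 2, 16, 17, 30, 3), (12, 16, 2, 19, 30, 30, 3), (12, 16, 2, 19, 39, 30, 3), (12, 16, 2, 33, 20, 30, 3), (12, 16, 2, 7, 9, 30, 3), (2, 12, 30, 15, 8, 11, 7), (2, 12, 30, 15, 8, 38, 20), (2, 12, 30, 17, 12, 11, 7), (2, 12, 30, 17, 12, 38, 20), (2, 12, 30, 20, 24, 11, 7), (2, 12, 30, 20, 24, 38, 20), (32, 16, 13, 16, 17, 20, 31), (32, 16, 13, 16, 17, 22, 9), (32, 16, 13, 16, 17, 29, 5), (32, 16, 13, 16, 17, 34, 5), (32, 16, 13, 19, 30, 20, 31), (32, 16, 13, 19, 30, 22, 9), (32, 16, 13, 19, 30, 29, 5), (32, 16, 13, 19, 30, 34, 5), (32, 16, 13, 19, 39, 20, 31), (32, 16, 13, 19, 39, 22, 9), (32, 16, 13, 19, 39, 29, 5), (32, 16, 13, 19, 39, 34, 5), (32, 16, 13, 33, 20, 20, 31), (32, 16, 13, 33, 20, 22, 9), (32, 16, 13, 33, 20, 29, 5), (32, 16, 13, 33, 20, 34, 5), (32, 16, 13, 7, 9, 20, 31), (32, 16, 13, 7, 9, 22, 9), (32, 16, 13, 7, 9, 29, 5), (32, 16, 13, 7, 9, 34, 5), (4, 1, 20, 27, 33, 10, 25)}.
π[C, F, E, A, D, B]: project onto (C, F, E, A, D, B) → {(20, 30, 38, 15, 8, 2), (20, 30, 38, 17, 12, 2), (20, 30, 38, 20, 24, 2), (25, 20, 10, 27, 33, 4), (3, 2, 30, 16, 17, 12), (3, 2, 30, 19, 30, 12), (3, 2, 30, 19, 39, 12), (3, 2, 30, 33, 20, 12), (3, 2, 30, 7, 9, 12), (31, 13, 20, 16, 17, 32), (31, 13, 20, 19, 30, 32), (31, 13, 20, 19, 39, 32), (31, 13, 20, 33, 20, 32), (31, 13, 20, 7, 9, 32), (5, 13, 29, 16, 17, 32), (5, 13, 29, 19, 30, 32), (5, 13, 29, 19, 39, 32), (5, 13, 29, 33, 20, 32), (5, 13, 29, 7, 9, 32), (5, 13, 34, 16, 17, 32), (5, 13, 34, 19, 30, 32), (5, 13, 34, 19, 39, 32), (5, 13, 34, 33, 20, 32), (5, 13, 34, 7, 9, 32), (7, 30, 11, 15, 8, 2), (7, 30, 11, 17, 12, 2), (7, 30, 11, 20, 24, 2), (9, 13, 22, 16, 17, 32), (9, 13, 22, 19, 30, 32), (9, 13, 22, 19, 39, 32), (9, 13, 22, 33, 20, 32), (9, 13, 22, 7, 9, 32)}
Apply σ_{B < 17}; surviving tuples: {(20, 30, 38, 15, 8, 2), (20, 30, 38, 17, 12, 2), (20, 30, 38, 20, 24, 2), (25, 20, 10, 27, 33, 4), (3, 2, 30, 16, 17, 12), (3, 2, 30, 19, 30, 12), (3, 2, 30, 19, 39, 12), (3, 2, 30, 33, 20, 12), (3, 2, 30, 7, 9, 12), (7, 30, 11, 15, 8, 2), (7, 30, 11, 17, 12, 2), (7, 30, 11, 20, 24, 2)}
π[D, B]: project onto (D, B) (3 duplicate(s) eliminated) → {(12, 2), (17, 12), (20, 12), (24, 2), (30, 12), (33, 4), (39, 12), (8, 2), (9, 12)}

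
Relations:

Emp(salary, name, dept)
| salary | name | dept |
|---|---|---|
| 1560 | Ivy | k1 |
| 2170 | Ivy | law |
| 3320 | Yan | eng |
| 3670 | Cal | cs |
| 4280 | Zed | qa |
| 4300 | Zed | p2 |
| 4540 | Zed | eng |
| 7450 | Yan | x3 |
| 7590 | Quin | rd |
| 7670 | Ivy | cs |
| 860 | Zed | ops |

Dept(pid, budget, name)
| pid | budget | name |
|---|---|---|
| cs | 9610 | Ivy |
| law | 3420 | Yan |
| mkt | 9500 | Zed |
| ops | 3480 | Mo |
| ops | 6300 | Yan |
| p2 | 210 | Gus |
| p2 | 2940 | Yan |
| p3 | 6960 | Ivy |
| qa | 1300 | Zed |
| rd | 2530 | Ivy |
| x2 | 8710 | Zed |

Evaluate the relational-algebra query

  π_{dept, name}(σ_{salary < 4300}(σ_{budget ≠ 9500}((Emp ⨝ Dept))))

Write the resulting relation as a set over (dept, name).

{(eng, Yan), (k1, Ivy), (law, Ivy), (ops, Zed), (qa, Zed)}

Emp ⋈ Dept (natural join on name): {(1560, Ivy, k1, cs, 9610), (1560, Ivy, k1, p3, 6960), (1560, Ivy, k1, rd, 2530), (2170, Ivy, law, cs, 9610), (2170, Ivy, law, p3, 6960), (2170, Ivy, law, rd, 2530), (3320, Yan, eng, law, 3420), (3320, Yan, eng, ops, 6300), (3320, Yan, eng, p2, 2940), (4280, Zed, qa, mkt, 9500), (4280, Zed, qa, qa, 1300), (4280, Zed, qa, x2, 8710), (4300, Zed, p2, mkt, 9500), (4300, Zed, p2, qa, 1300), (4300, Zed, p2, x2, 8710), (4540, Zed, eng, mkt, 9500), (4540, Zed, eng, qa, 1300), (4540, Zed, eng, x2, 8710), (7450, Yan, x3, law, 3420), (7450, Yan, x3, ops, 6300), (7450, Yan, x3, p2, 2940), (7670, Ivy, cs, cs, 9610), (7670, Ivy, cs, p3, 6960), (7670, Ivy, cs, rd, 2530), (860, Zed, ops, mkt, 9500), (860, Zed, ops, qa, 1300), (860, Zed, ops, x2, 8710)}
Apply σ_{budget ≠ 9500}; surviving tuples: {(1560, Ivy, k1, cs, 9610), (1560, Ivy, k1, p3, 6960), (1560, Ivy, k1, rd, 2530), (2170, Ivy, law, cs, 9610), (2170, Ivy, law, p3, 6960), (2170, Ivy, law, rd, 2530), (3320, Yan, eng, law, 3420), (3320, Yan, eng, ops, 6300), (3320, Yan, eng, p2, 2940), (4280, Zed, qa, qa, 1300), (4280, Zed, qa, x2, 8710), (4300, Zed, p2, qa, 1300), (4300, Zed, p2, x2, 8710), (4540, Zed, eng, qa, 1300), (4540, Zed, eng, x2, 8710), (7450, Yan, x3, law, 3420), (7450, Yan, x3, ops, 6300), (7450, Yan, x3, p2, 2940), (7670, Ivy, cs, cs, 9610), (7670, Ivy, cs, p3, 6960), (7670, Ivy, cs, rd, 2530), (860, Zed, ops, qa, 1300), (860, Zed, ops, x2, 8710)}
Apply σ_{salary < 4300}; surviving tuples: {(1560, Ivy, k1, cs, 9610), (1560, Ivy, k1, p3, 6960), (1560, Ivy, k1, rd, 2530), (2170, Ivy, law, cs, 9610), (2170, Ivy, law, p3, 6960), (2170, Ivy, law, rd, 2530), (3320, Yan, eng, law, 3420), (3320, Yan, eng, ops, 6300), (3320, Yan, eng, p2, 2940), (4280, Zed, qa, qa, 1300), (4280, Zed, qa, x2, 8710), (860, Zed, ops, qa, 1300), (860, Zed, ops, x2, 8710)}
Keep only column(s) dept, name (8 duplicate(s) eliminated): {(eng, Yan), (k1, Ivy), (law, Ivy), (ops, Zed), (qa, Zed)}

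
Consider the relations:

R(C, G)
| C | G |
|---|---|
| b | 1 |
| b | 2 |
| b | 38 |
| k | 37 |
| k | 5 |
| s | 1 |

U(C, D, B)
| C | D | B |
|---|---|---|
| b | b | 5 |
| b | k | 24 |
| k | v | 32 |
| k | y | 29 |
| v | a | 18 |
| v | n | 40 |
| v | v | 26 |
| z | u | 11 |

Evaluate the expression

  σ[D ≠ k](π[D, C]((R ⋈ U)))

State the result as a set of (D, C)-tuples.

{(b, b), (v, k), (y, k)}

Natural join on C: {(b, 1, b, 5), (b, 1, k, 24), (b, 2, b, 5), (b, 2, k, 24), (b, 38, b, 5), (b, 38, k, 24), (k, 37, v, 32), (k, 37, y, 29), (k, 5, v, 32), (k, 5, y, 29)}
Keep only column(s) D, C (6 duplicate(s) eliminated): {(b, b), (k, b), (v, k), (y, k)}
σ[D ≠ k]: keep tuples satisfying D ≠ k → {(b, b), (v, k), (y, k)}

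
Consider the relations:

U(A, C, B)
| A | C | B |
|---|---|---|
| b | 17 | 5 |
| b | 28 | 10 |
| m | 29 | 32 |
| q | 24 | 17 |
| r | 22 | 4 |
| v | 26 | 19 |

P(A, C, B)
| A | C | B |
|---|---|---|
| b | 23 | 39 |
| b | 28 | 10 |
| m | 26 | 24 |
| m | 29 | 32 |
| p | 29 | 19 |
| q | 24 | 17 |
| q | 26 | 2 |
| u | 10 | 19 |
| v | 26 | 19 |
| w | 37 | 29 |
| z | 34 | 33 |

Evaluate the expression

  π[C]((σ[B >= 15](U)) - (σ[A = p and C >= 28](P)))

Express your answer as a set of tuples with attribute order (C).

Selection B >= 15: {(m, 29, 32), (q, 24, 17), (v, 26, 19)}
Selection A = p and C >= 28: {(p, 29, 19)}
Difference: {(m, 29, 32), (q, 24, 17), (v, 26, 19)} with {(p, 29, 19)} → {(m, 29, 32), (q, 24, 17), (v, 26, 19)}
π[C]: project onto (C) → {24, 26, 29}

{24, 26, 29}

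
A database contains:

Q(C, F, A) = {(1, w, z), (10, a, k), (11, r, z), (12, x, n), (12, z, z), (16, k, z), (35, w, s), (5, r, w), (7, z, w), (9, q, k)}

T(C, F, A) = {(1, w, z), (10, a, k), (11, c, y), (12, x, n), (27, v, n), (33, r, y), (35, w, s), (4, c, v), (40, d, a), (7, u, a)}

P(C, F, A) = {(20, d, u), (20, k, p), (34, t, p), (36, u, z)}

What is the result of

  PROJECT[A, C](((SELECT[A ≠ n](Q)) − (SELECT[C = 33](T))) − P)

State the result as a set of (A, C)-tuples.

Filtering on A ≠ n leaves {(1, w, z), (10, a, k), (11, r, z), (12, z, z), (16, k, z), (35, w, s), (5, r, w), (7, z, w), (9, q, k)}.
Filtering on C = 33 leaves {(33, r, y)}.
Set difference of the two operands is {(1, w, z), (10, a, k), (11, r, z), (12, z, z), (16, k, z), (35, w, s), (5, r, w), (7, z, w), (9, q, k)}.
Set difference of the two operands is {(1, w, z), (10, a, k), (11, r, z), (12, z, z), (16, k, z), (35, w, s), (5, r, w), (7, z, w), (9, q, k)}.
π_{A, C} gives {(k, 10), (k, 9), (s, 35), (w, 5), (w, 7), (z, 1), (z, 11), (z, 12), (z, 16)}.

{(k, 10), (k, 9), (s, 35), (w, 5), (w, 7), (z, 1), (z, 11), (z, 12), (z, 16)}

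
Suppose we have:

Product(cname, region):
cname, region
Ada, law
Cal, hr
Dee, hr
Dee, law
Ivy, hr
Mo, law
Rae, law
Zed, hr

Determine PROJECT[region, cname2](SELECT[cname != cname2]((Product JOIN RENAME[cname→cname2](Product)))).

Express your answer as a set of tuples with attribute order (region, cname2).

ρ[cname→cname2]: schema becomes (cname2, region); tuples unchanged.
Product ⋈ RENAME[cname→cname2](Product) (natural join on region): {(Ada, law, Ada), (Ada, law, Dee), (Ada, law, Mo), (Ada, law, Rae), (Cal, hr, Cal), (Cal, hr, Dee), (Cal, hr, Ivy), (Cal, hr, Zed), (Dee, hr, Cal), (Dee, hr, Dee), (Dee, hr, Ivy), (Dee, hr, Zed), (Dee, law, Ada), (Dee, law, Dee), (Dee, law, Mo), (Dee, law, Rae), (Ivy, hr, Cal), (Ivy, hr, Dee), (Ivy, hr, Ivy), (Ivy, hr, Zed), (Mo, law, Ada), (Mo, law, Dee), (Mo, law, Mo), (Mo, law, Rae), (Rae, law, Ada), (Rae, law, Dee), (Rae, law, Mo), (Rae, law, Rae), (Zed, hr, Cal), (Zed, hr, Dee), (Zed, hr, Ivy), (Zed, hr, Zed)}
Apply σ_{cname != cname2}; surviving tuples: {(Ada, law, Dee), (Ada, law, Mo), (Ada, law, Rae), (Cal, hr, Dee), (Cal, hr, Ivy), (Cal, hr, Zed), (Dee, hr, Cal), (Dee, hr, Ivy), (Dee, hr, Zed), (Dee, law, Ada), (Dee, law, Mo), (Dee, law, Rae), (Ivy, hr, Cal), (Ivy, hr, Dee), (Ivy, hr, Zed), (Mo, law, Ada), (Mo, law, Dee), (Mo, law, Rae), (Rae, law, Ada), (Rae, law, Dee), (Rae, law, Mo), (Zed, hr, Cal), (Zed, hr, Dee), (Zed, hr, Ivy)}
Keep only column(s) region, cname2 (16 duplicate(s) eliminated): {(hr, Cal), (hr, Dee), (hr, Ivy), (hr, Zed), (law, Ada), (law, Dee), (law, Mo), (law, Rae)}

{(hr, Cal), (hr, Dee), (hr, Ivy), (hr, Zed), (law, Ada), (law, Dee), (law, Mo), (law, Rae)}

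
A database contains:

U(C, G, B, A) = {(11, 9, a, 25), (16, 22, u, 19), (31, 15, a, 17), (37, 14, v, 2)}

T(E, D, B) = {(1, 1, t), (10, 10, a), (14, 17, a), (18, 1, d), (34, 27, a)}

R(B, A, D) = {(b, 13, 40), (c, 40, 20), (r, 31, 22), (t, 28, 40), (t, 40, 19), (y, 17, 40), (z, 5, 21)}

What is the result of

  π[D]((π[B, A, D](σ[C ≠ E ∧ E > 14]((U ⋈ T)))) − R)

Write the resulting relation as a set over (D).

Natural join on B: {(11, 9, a, 25, 10, 10), (11, 9, a, 25, 14, 17), (11, 9, a, 25, 34, 27), (31, 15, a, 17, 10, 10), (31, 15, a, 17, 14, 17), (31, 15, a, 17, 34, 27)}
Selection C ≠ E ∧ E > 14: {(11, 9, a, 25, 34, 27), (31, 15, a, 17, 34, 27)}
π[B, A, D]: project onto (B, A, D) → {(a, 17, 27), (a, 25, 27)}
Taking the difference: {(a, 17, 27), (a, 25, 27)}
π[D]: project onto (D) (1 duplicate(s) eliminated) → {27}

{27}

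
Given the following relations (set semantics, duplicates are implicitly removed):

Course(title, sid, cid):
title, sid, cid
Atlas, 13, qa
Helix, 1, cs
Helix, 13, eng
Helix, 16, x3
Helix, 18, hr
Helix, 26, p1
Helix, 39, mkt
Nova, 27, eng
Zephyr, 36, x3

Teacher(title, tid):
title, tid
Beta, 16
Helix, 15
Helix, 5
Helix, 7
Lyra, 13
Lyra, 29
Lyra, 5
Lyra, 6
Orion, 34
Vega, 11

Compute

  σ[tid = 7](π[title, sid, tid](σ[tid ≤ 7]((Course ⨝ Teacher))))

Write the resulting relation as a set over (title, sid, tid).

Natural join on title: {(Helix, 1, cs, 15), (Helix, 1, cs, 5), (Helix, 1, cs, 7), (Helix, 13, eng, 15), (Helix, 13, eng, 5), (Helix, 13, eng, 7), (Helix, 16, x3, 15), (Helix, 16, x3, 5), (Helix, 16, x3, 7), (Helix, 18, hr, 15), (Helix, 18, hr, 5), (Helix, 18, hr, 7), (Helix, 26, p1, 15), (Helix, 26, p1, 5), (Helix, 26, p1, 7), (Helix, 39, mkt, 15), (Helix, 39, mkt, 5), (Helix, 39, mkt, 7)}
Apply σ_{tid ≤ 7}; surviving tuples: {(Helix, 1, cs, 5), (Helix, 1, cs, 7), (Helix, 13, eng, 5), (Helix, 13, eng, 7), (Helix, 16, x3, 5), (Helix, 16, x3, 7), (Helix, 18, hr, 5), (Helix, 18, hr, 7), (Helix, 26, p1, 5), (Helix, 26, p1, 7), (Helix, 39, mkt, 5), (Helix, 39, mkt, 7)}
π_{title, sid, tid} gives {(Helix, 1, 5), (Helix, 1, 7), (Helix, 13, 5), (Helix, 13, 7), (Helix, 16, 5), (Helix, 16, 7), (Helix, 18, 5), (Helix, 18, 7), (Helix, 26, 5), (Helix, 26, 7), (Helix, 39, 5), (Helix, 39, 7)}.
Apply σ_{tid = 7}; surviving tuples: {(Helix, 1, 7), (Helix, 13, 7), (Helix, 16, 7), (Helix, 18, 7), (Helix, 26, 7), (Helix, 39, 7)}

{(Helix, 1, 7), (Helix, 13, 7), (Helix, 16, 7), (Helix, 18, 7), (Helix, 26, 7), (Helix, 39, 7)}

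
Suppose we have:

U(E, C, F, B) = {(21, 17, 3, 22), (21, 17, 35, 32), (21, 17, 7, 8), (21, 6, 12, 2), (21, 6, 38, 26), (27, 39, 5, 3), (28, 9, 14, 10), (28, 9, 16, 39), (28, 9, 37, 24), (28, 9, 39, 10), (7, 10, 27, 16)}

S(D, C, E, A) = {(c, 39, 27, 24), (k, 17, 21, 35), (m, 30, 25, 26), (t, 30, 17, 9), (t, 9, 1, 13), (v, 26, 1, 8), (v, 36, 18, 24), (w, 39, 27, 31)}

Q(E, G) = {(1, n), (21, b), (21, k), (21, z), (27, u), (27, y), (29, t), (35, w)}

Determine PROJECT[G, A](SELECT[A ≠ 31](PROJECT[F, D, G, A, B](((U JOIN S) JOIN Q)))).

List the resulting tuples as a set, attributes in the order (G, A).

{(b, 35), (k, 35), (u, 24), (y, 24), (z, 35)}

U ⋈ S (natural join on E, C): {(21, 17, 3, 22, k, 35), (21, 17, 35, 32, k, 35), (21, 17, 7, 8, k, 35), (27, 39, 5, 3, c, 24), (27, 39, 5, 3, w, 31)}
(U JOIN S) ⋈ Q (natural join on E): {(21, 17, 3, 22, k, 35, b), (21, 17, 3, 22, k, 35, k), (21, 17, 3, 22, k, 35, z), (21, 17, 35, 32, k, 35, b), (21, 17, 35, 32, k, 35, k), (21, 17, 35, 32, k, 35, z), (21, 17, 7, 8, k, 35, b), (21, 17, 7, 8, k, 35, k), (21, 17, 7, 8, k, 35, z), (27, 39, 5, 3, c, 24, u), (27, 39, 5, 3, c, 24, y), (27, 39, 5, 3, w, 31, u), (27, 39, 5, 3, w, 31, y)}
Projecting to F, D, G, A, B: {(3, k, b, 35, 22), (3, k, k, 35, 22), (3, k, z, 35, 22), (35, k, b, 35, 32), (35, k, k, 35, 32), (35, k, z, 35, 32), (5, c, u, 24, 3), (5, c, y, 24, 3), (5, w, u, 31, 3), (5, w, y, 31, 3), (7, k, b, 35, 8), (7, k, k, 35, 8), (7, k, z, 35, 8)}
Filtering on A ≠ 31 leaves {(3, k, b, 35, 22), (3, k, k, 35, 22), (3, k, z, 35, 22), (35, k, b, 35, 32), (35, k, k, 35, 32), (35, k, z, 35, 32), (5, c, u, 24, 3), (5, c, y, 24, 3), (7, k, b, 35, 8), (7, k, k, 35, 8), (7, k, z, 35, 8)}.
Projecting to G, A (6 duplicate(s) eliminated): {(b, 35), (k, 35), (u, 24), (y, 24), (z, 35)}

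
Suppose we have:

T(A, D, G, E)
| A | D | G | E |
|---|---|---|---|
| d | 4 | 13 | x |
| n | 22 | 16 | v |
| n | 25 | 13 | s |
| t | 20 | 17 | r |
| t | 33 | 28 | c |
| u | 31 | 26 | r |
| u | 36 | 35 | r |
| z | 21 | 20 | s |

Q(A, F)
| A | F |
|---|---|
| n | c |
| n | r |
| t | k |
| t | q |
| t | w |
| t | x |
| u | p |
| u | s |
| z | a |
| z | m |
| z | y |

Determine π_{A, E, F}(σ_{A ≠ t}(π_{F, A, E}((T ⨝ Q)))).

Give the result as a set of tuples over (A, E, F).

{(n, s, c), (n, s, r), (n, v, c), (n, v, r), (u, r, p), (u, r, s), (z, s, a), (z, s, m), (z, s, y)}

Natural join on A: {(n, 22, 16, v, c), (n, 22, 16, v, r), (n, 25, 13, s, c), (n, 25, 13, s, r), (t, 20, 17, r, k), (t, 20, 17, r, q), (t, 20, 17, r, w), (t, 20, 17, r, x), (t, 33, 28, c, k), (t, 33, 28, c, q), (t, 33, 28, c, w), (t, 33, 28, c, x), (u, 31, 26, r, p), (u, 31, 26, r, s), (u, 36, 35, r, p), (u, 36, 35, r, s), (z, 21, 20, s, a), (z, 21, 20, s, m), (z, 21, 20, s, y)}
π[F, A, E]: project onto (F, A, E) (2 duplicate(s) eliminated) → {(a, z, s), (c, n, s), (c, n, v), (k, t, c), (k, t, r), (m, z, s), (p, u, r), (q, t, c), (q, t, r), (r, n, s), (r, n, v), (s, u, r), (w, t, c), (w, t, r), (x, t, c), (x, t, r), (y, z, s)}
Selection A ≠ t: {(a, z, s), (c, n, s), (c, n, v), (m, z, s), (p, u, r), (r, n, s), (r, n, v), (s, u, r), (y, z, s)}
π[A, E, F]: project onto (A, E, F) → {(n, s, c), (n, s, r), (n, v, c), (n, v, r), (u, r, p), (u, r, s), (z, s, a), (z, s, m), (z, s, y)}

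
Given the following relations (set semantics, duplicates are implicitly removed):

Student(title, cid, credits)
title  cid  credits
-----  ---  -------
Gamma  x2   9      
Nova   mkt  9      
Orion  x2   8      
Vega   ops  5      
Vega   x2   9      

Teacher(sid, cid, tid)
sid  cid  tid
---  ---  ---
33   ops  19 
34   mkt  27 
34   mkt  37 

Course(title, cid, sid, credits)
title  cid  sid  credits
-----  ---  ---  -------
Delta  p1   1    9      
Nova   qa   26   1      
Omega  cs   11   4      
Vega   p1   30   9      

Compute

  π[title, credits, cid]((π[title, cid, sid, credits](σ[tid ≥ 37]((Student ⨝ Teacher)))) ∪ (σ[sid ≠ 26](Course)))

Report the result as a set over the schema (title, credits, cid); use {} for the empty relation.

Student ⋈ Teacher (natural join on cid): {(Nova, mkt, 9, 34, 27), (Nova, mkt, 9, 34, 37), (Vega, ops, 5, 33, 19)}
Apply σ_{tid ≥ 37}; surviving tuples: {(Nova, mkt, 9, 34, 37)}
Projecting to title, cid, sid, credits: {(Nova, mkt, 34, 9)}
Apply σ_{sid ≠ 26}; surviving tuples: {(Delta, p1, 1, 9), (Omega, cs, 11, 4), (Vega, p1, 30, 9)}
Set union of the two operands is {(Delta, p1, 1, 9), (Nova, mkt, 34, 9), (Omega, cs, 11, 4), (Vega, p1, 30, 9)}.
Projecting to title, credits, cid: {(Delta, 9, p1), (Nova, 9, mkt), (Omega, 4, cs), (Vega, 9, p1)}

{(Delta, 9, p1), (Nova, 9, mkt), (Omega, 4, cs), (Vega, 9, p1)}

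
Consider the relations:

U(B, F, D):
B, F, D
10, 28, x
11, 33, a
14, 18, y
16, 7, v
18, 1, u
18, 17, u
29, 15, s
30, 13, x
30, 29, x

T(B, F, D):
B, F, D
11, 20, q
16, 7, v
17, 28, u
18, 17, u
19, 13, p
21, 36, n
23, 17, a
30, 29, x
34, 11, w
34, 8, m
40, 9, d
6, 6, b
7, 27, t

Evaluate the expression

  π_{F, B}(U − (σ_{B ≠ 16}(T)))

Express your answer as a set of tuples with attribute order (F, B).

Selection B ≠ 16: {(11, 20, q), (17, 28, u), (18, 17, u), (19, 13, p), (21, 36, n), (23, 17, a), (30, 29, x), (34, 11, w), (34, 8, m), (40, 9, d), (6, 6, b), (7, 27, t)}
Difference: {(10, 28, x), (11, 33, a), (14, 18, y), (16, 7, v), (18, 1, u), (18, 17, u), (29, 15, s), (30, 13, x), (30, 29, x)} with {(11, 20, q), (17, 28, u), (18, 17, u), (19, 13, p), (21, 36, n), (23, 17, a), (30, 29, x), (34, 11, w), (34, 8, m), (40, 9, d), (6, 6, b), (7, 27, t)} → {(10, 28, x), (11, 33, a), (14, 18, y), (16, 7, v), (18, 1, u), (29, 15, s), (30, 13, x)}
Projecting to F, B: {(1, 18), (13, 30), (15, 29), (18, 14), (28, 10), (33, 11), (7, 16)}

{(1, 18), (13, 30), (15, 29), (18, 14), (28, 10), (33, 11), (7, 16)}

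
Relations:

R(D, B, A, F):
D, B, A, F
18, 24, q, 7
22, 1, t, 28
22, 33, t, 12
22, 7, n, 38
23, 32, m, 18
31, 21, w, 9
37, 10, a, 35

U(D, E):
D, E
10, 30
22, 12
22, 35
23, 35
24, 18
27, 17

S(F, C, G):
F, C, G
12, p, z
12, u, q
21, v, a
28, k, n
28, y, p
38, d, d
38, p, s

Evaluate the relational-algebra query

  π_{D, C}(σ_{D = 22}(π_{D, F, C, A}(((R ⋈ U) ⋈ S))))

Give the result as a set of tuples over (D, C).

Natural join on D: {(22, 1, t, 28, 12), (22, 1, t, 28, 35), (22, 33, t, 12, 12), (22, 33, t, 12, 35), (22, 7, n, 38, 12), (22, 7, n, 38, 35), (23, 32, m, 18, 35)}
Natural join on F: {(22, 1, t, 28, 12, k, n), (22, 1, t, 28, 12, y, p), (22, 1, t, 28, 35, k, n), (22, 1, t, 28, 35, y, p), (22, 33, t, 12, 12, p, z), (22, 33, t, 12, 12, u, q), (22, 33, t, 12, 35, p, z), (22, 33, t, 12, 35, u, q), (22, 7, n, 38, 12, d, d), (22, 7, n, 38, 12, p, s), (22, 7, n, 38, 35, d, d), (22, 7, n, 38, 35, p, s)}
π[D, F, C, A]: project onto (D, F, C, A) (6 duplicate(s) eliminated) → {(22, 12, p, t), (22, 12, u, t), (22, 28, k, t), (22, 28, y, t), (22, 38, d, n), (22, 38, p, n)}
Apply σ_{D = 22}; surviving tuples: {(22, 12, p, t), (22, 12, u, t), (22, 28, k, t), (22, 28, y, t), (22, 38, d, n), (22, 38, p, n)}
π[D, C]: project onto (D, C) (1 duplicate(s) eliminated) → {(22, d), (22, k), (22, p), (22, u), (22, y)}

{(22, d), (22, k), (22, p), (22, u), (22, y)}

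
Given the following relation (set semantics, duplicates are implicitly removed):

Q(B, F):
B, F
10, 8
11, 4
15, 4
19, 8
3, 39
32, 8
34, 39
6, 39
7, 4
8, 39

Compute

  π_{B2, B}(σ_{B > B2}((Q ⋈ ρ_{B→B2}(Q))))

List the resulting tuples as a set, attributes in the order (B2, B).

{(10, 19), (10, 32), (11, 15), (19, 32), (3, 34), (3, 6), (3, 8), (6, 34), (6, 8), (7, 11), (7, 15), (8, 34)}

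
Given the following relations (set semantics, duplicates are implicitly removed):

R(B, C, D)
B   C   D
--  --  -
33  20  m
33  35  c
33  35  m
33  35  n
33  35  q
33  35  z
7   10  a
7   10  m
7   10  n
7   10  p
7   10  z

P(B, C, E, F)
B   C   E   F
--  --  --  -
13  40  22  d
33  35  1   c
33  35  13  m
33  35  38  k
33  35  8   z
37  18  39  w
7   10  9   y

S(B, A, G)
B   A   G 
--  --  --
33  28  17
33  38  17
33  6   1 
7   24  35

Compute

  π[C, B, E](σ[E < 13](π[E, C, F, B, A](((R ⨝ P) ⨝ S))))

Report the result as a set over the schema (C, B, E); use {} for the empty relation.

Joining R and P on B, C yields {(33, 35, c, 1, c), (33, 35, c, 13, m), (33, 35, c, 38, k), (33, 35, c, 8, z), (33, 35, m, 1, c), (33, 35, m, 13, m), (33, 35, m, 38, k), (33, 35, m, 8, z), (33, 35, n, 1, c), (33, 35, n, 13, m), (33, 35, n, 38, k), (33, 35, n, 8, z), (33, 35, q, 1, c), (33, 35, q, 13, m), (33, 35, q, 38, k), (33, 35, q, 8, z), (33, 35, z, 1, c), (33, 35, z, 13, m), (33, 35, z, 38, k), (33, 35, z, 8, z), (7, 10, a, 9, y), (7, 10, m, 9, y), (7, 10, n, 9, y), (7, 10, p, 9, y), (7, 10, z, 9, y)}.
Joining (R ⨝ P) and S on B yields {(33, 35, c, 1, c, 28, 17), (33, 35, c, 1, c, 38, 17), (33, 35, c, 1, c, 6, 1), (33, 35, c, 13, m, 28, 17), (33, 35, c, 13, m, 38, 17), (33, 35, c, 13, m, 6, 1), (33, 35, c, 38, k, 28, 17), (33, 35, c, 38, k, 38, 17), (33, 35, c, 38, k, 6, 1), (33, 35, c, 8, z, 28, 17), (33, 35, c, 8, z, 38, 17), (33, 35, c, 8, z, 6, 1), (33, 35, m, 1, c, 28, 17), (33, 35, m, 1, c, 38, 17), (33, 35, m, 1, c, 6, 1), (33, 35, m, 13, m, 28, 17), (33, 35, m, 13, m, 38, 17), (33, 35, m, 13, m, 6, 1), (33, 35, m, 38, k, 28, 17), (33, 35, m, 38, k, 38, 17), (33, 35, m, 38, k, 6, 1), (33, 35, m, 8, z, 28, 17), (33, 35, m, 8, z, 38, 17), (33, 35, m, 8, z, 6, 1), (33, 35, n, 1, c, 28, 17), (33, 35, n, 1, c, 38, 17), (33, 35, n, 1, c, 6, 1), (33, 35, n, 13, m, 28, 17), (33, 35, n, 13, m, 38, 17), (33, 35, n, 13, m, 6, 1), (33, 35, n, 38, k, 28, 17), (33, 35, n, 38, k, 38, 17), (33, 35, n, 38, k, 6, 1), (33, 35, n, 8, z, 28, 17), (33, 35, n, 8, z, 38, 17), (33, 35, n, 8, z, 6, 1), (33, 35, q, 1, c, 28, 17), (33, 35, q, 1, c, 38, 17), (33, 35, q, 1, c, 6, 1), (33, 35, q, 13, m, 28, 17), (33, 35, q, 13, m, 38, 17), (33, 35, q, 13, m, 6, 1), (33, 35, q, 38, k, 28, 17), (33, 35, q, 38, k, 38, 17), (33, 35, q, 38, k, 6, 1), (33, 35, q, 8, z, 28, 17), (33, 35, q, 8, z, 38, 17), (33, 35, q, 8, z, 6, 1), (33, 35, z, 1, c, 28, 17), (33, 35, z, 1, c, 38, 17), (33, 35, z, 1, c, 6, 1), (33, 35, z, 13, m, 28, 17), (33, 35, z, 13, m, 38, 17), (33, 35, z, 13, m, 6, 1), (33, 35, z, 38, k, 28, 17), (33, 35, z, 38, k, 38, 17), (33, 35, z, 38, k, 6, 1), (33, 35, z, 8, z, 28, 17), (33, 35, z, 8, z, 38, 17), (33, 35, z, 8, z, 6, 1), (7, 10, a, 9, y, 24, 35), (7, 10, m, 9, y, 24, 35), (7, 10, n, 9, y, 24, 35), (7, 10, p, 9, y, 24, 35), (7, 10, z, 9, y, 24, 35)}.
Keep only column(s) E, C, F, B, A (52 duplicate(s) eliminated): {(1, 35, c, 33, 28), (1, 35, c, 33, 38), (1, 35, c, 33, 6), (13, 35, m, 33, 28), (13, 35, m, 33, 38), (13, 35, m, 33, 6), (38, 35, k, 33, 28), (38, 35, k, 33, 38), (38, 35, k, 33, 6), (8, 35, z, 33, 28), (8, 35, z, 33, 38), (8, 35, z, 33, 6), (9, 10, y, 7, 24)}
Selection E < 13: {(1, 35, c, 33, 28), (1, 35, c, 33, 38), (1, 35, c, 33, 6), (8, 35, z, 33, 28), (8, 35, z, 33, 38), (8, 35, z, 33, 6), (9, 10, y, 7, 24)}
Keep only column(s) C, B, E (4 duplicate(s) eliminated): {(10, 7, 9), (35, 33, 1), (35, 33, 8)}

{(10, 7, 9), (35, 33, 1), (35, 33, 8)}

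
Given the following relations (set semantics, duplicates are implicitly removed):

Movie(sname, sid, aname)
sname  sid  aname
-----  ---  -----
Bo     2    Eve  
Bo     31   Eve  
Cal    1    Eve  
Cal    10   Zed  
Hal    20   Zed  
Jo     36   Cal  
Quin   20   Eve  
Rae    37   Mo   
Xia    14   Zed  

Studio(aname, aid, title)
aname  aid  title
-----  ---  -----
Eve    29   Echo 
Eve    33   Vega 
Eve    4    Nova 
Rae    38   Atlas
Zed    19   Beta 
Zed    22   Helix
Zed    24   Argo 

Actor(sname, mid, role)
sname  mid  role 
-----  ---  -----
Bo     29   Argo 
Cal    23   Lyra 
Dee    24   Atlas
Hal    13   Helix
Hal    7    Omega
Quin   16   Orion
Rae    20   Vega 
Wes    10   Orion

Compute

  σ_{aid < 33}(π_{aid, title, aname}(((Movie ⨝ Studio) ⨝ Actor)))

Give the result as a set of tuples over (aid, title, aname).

{(19, Beta, Zed), (22, Helix, Zed), (24, Argo, Zed), (29, Echo, Eve), (4, Nova, Eve)}

Movie ⋈ Studio (natural join on aname): {(Bo, 2, Eve, 29, Echo), (Bo, 2, Eve, 33, Vega), (Bo, 2, Eve, 4, Nova), (Bo, 31, Eve, 29, Echo), (Bo, 31, Eve, 33, Vega), (Bo, 31, Eve, 4, Nova), (Cal, 1, Eve, 29, Echo), (Cal, 1, Eve, 33, Vega), (Cal, 1, Eve, 4, Nova), (Cal, 10, Zed, 19, Beta), (Cal, 10, Zed, 22, Helix), (Cal, 10, Zed, 24, Argo), (Hal, 20, Zed, 19, Beta), (Hal, 20, Zed, 22, Helix), (Hal, 20, Zed, 24, Argo), (Quin, 20, Eve, 29, Echo), (Quin, 20, Eve, 33, Vega), (Quin, 20, Eve, 4, Nova), (Xia, 14, Zed, 19, Beta), (Xia, 14, Zed, 22, Helix), (Xia, 14, Zed, 24, Argo)}
(Movie ⨝ Studio) ⋈ Actor (natural join on sname): {(Bo, 2, Eve, 29, Echo, 29, Argo), (Bo, 2, Eve, 33, Vega, 29, Argo), (Bo, 2, Eve, 4, Nova, 29, Argo), (Bo, 31, Eve, 29, Echo, 29, Argo), (Bo, 31, Eve, 33, Vega, 29, Argo), (Bo, 31, Eve, 4, Nova, 29, Argo), (Cal, 1, Eve, 29, Echo, 23, Lyra), (Cal, 1, Eve, 33, Vega, 23, Lyra), (Cal, 1, Eve, 4, Nova, 23, Lyra), (Cal, 10, Zed, 19, Beta, 23, Lyra), (Cal, 10, Zed, 22, Helix, 23, Lyra), (Cal, 10, Zed, 24, Argo, 23, Lyra), (Hal, 20, Zed, 19, Beta, 13, Helix), (Hal, 20, Zed, 19, Beta, 7, Omega), (Hal, 20, Zed, 22, Helix, 13, Helix), (Hal, 20, Zed, 22, Helix, 7, Omega), (Hal, 20, Zed, 24, Argo, 13, Helix), (Hal, 20, Zed, 24, Argo, 7, Omega), (Quin, 20, Eve, 29, Echo, 16, Orion), (Quin, 20, Eve, 33, Vega, 16, Orion), (Quin, 20, Eve, 4, Nova, 16, Orion)}
π[aid, title, aname]: project onto (aid, title, aname) (15 duplicate(s) eliminated) → {(19, Beta, Zed), (22, Helix, Zed), (24, Argo, Zed), (29, Echo, Eve), (33, Vega, Eve), (4, Nova, Eve)}
Filtering on aid < 33 leaves {(19, Beta, Zed), (22, Helix, Zed), (24, Argo, Zed), (29, Echo, Eve), (4, Nova, Eve)}.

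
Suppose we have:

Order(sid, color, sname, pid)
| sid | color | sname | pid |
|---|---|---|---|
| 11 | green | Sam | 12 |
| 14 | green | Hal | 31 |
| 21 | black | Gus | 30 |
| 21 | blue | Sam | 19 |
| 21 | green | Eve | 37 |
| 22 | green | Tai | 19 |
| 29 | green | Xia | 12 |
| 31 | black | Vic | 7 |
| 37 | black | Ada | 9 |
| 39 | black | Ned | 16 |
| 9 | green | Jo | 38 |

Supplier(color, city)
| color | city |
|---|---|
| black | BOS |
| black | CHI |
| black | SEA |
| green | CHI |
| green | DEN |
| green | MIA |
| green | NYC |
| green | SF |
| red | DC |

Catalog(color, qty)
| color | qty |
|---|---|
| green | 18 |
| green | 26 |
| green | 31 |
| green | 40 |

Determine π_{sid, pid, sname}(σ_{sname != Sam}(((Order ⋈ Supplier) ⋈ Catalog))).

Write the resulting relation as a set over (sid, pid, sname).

{(14, 31, Hal), (21, 37, Eve), (22, 19, Tai), (29, 12, Xia), (9, 38, Jo)}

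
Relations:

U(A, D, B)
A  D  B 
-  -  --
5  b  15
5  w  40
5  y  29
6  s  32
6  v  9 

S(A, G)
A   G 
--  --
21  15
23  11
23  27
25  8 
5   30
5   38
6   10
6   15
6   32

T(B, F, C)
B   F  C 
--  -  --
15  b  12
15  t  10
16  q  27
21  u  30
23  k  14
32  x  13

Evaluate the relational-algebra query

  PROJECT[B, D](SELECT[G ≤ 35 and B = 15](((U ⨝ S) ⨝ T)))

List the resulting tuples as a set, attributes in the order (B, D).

U ⋈ S (natural join on A): {(5, b, 15, 30), (5, b, 15, 38), (5, w, 40, 30), (5, w, 40, 38), (5, y, 29, 30), (5, y, 29, 38), (6, s, 32, 10), (6, s, 32, 15), (6, s, 32, 32), (6, v, 9, 10), (6, v, 9, 15), (6, v, 9, 32)}
(U ⨝ S) ⋈ T (natural join on B): {(5, b, 15, 30, b, 12), (5, b, 15, 30, t, 10), (5, b, 15, 38, b, 12), (5, b, 15, 38, t, 10), (6, s, 32, 10, x, 13), (6, s, 32, 15, x, 13), (6, s, 32, 32, x, 13)}
σ[G ≤ 35 and B = 15]: keep tuples satisfying G ≤ 35 and B = 15 → {(5, b, 15, 30, b, 12), (5, b, 15, 30, t, 10)}
Projecting to B, D (1 duplicate(s) eliminated): {(15, b)}

{(15, b)}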